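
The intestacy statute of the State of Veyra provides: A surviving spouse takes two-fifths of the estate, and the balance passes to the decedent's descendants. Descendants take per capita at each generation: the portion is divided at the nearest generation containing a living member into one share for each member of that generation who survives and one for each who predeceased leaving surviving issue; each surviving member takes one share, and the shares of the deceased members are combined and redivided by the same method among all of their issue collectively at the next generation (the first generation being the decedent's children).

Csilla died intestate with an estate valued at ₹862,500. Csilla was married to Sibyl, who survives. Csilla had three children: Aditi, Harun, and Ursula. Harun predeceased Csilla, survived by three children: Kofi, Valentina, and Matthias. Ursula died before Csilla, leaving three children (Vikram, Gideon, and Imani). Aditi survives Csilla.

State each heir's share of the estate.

Sibyl takes two-fifths of ₹862,500 = ₹345,000. The remaining ₹517,500 passes to the descendants.
The descendants' portion (₹517,500) is divided at the children's generation into 3 shares of ₹172,500. Aditi takes ₹172,500. The 2 shares of the deceased (Harun and Ursula) are combined into a pool of ₹345,000.
That pool (₹345,000) is divided at the grandchildren's generation equally among Kofi, Valentina, Matthias, Vikram, Gideon, and Imani: ₹57,500 each.

Sibyl: ₹345,000; Aditi: ₹172,500; Kofi: ₹57,500; Valentina: ₹57,500; Matthias: ₹57,500; Vikram: ₹57,500; Gideon: ₹57,500; Imani: ₹57,500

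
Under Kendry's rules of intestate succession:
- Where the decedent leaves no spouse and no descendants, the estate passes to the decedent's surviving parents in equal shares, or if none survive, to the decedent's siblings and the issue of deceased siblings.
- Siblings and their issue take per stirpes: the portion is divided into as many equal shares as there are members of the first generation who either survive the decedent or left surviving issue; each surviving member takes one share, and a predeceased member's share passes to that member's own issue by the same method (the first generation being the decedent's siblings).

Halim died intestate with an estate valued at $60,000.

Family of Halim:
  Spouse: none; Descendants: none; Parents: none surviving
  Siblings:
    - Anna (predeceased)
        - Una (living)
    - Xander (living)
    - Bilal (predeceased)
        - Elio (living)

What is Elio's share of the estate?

The entire $60,000 passes to the siblings and their issue.
That amount ($60,000) is divided into 3 shares of $20,000: Xander takes $20,000; Anna's $20,000 share passes to Anna's issue; Bilal's $20,000 share passes to Bilal's issue.
Anna's share ($20,000) passes entirely to Una.
Bilal's share ($20,000) passes entirely to Elio.

Elio receives $20,000.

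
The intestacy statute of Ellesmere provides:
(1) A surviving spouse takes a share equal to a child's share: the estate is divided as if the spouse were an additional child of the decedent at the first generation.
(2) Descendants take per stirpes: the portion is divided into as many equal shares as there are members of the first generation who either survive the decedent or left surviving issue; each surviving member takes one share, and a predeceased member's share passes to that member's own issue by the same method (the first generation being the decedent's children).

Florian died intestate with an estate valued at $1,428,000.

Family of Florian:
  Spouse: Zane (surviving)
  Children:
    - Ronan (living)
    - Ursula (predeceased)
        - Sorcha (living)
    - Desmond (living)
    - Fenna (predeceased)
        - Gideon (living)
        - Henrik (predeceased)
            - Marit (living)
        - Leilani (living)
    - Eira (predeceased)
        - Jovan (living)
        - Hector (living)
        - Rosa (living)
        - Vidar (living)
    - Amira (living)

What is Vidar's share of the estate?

Vidar receives $51,000.

The spouse counts as an additional share at the children's level, so there are 7 primary shares of $204,000. Zane takes one such share ($204,000).
The children's combined portion ($1,224,000) is divided into 6 shares of $204,000: Ronan, Desmond, and Amira each take $204,000; Ursula's $204,000 share passes to Ursula's issue; Fenna's $204,000 share passes to Fenna's issue; Eira's $204,000 share passes to Eira's issue.
Ursula's share ($204,000) passes entirely to Sorcha.
Fenna's share ($204,000) is divided into 3 shares of $68,000: Gideon and Leilani each take $68,000; Henrik's $68,000 share passes to Henrik's issue.
Henrik's share ($68,000) passes entirely to Marit.
Eira's share ($204,000) is divided into 4 shares of $51,000: Jovan, Hector, Rosa, and Vidar each take $51,000.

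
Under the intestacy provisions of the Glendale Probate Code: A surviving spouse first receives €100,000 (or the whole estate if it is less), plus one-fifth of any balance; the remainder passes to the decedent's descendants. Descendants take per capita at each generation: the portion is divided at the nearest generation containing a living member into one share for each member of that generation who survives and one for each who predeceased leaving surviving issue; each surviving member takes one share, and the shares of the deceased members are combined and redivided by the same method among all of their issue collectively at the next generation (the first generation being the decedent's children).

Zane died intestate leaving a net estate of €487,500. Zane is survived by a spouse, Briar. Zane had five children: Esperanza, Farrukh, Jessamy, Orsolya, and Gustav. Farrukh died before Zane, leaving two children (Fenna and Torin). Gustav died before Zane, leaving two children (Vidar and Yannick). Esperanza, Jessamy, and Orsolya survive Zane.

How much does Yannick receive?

Yannick receives €31,000.

Briar first takes €100,000, leaving a balance of €387,500. Briar then takes one-fifth of the balance (€77,500), for a total of €177,500. The remaining €310,000 passes to the descendants.
The descendants' portion (€310,000) is divided at the children's generation into 5 shares of €62,000. Esperanza, Jessamy, and Orsolya each take €62,000. The 2 shares of the deceased (Farrukh and Gustav) are combined into a pool of €124,000.
That pool (€124,000) is divided at the grandchildren's generation equally among Fenna, Torin, Vidar, and Yannick: €31,000 each.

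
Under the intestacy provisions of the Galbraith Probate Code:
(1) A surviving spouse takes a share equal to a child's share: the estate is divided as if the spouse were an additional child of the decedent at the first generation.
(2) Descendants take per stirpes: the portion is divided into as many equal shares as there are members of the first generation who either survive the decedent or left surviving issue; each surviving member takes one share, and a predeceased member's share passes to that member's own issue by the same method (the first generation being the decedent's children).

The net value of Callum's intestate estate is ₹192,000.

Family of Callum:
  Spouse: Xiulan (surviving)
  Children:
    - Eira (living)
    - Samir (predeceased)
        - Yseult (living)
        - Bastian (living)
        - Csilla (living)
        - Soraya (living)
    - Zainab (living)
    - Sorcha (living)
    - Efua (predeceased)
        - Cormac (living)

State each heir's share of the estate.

The spouse counts as an additional share at the children's level, so there are 6 primary shares of ₹32,000. Xiulan takes one such share (₹32,000).
The children's combined portion (₹160,000) is divided into 5 shares of ₹32,000: Eira, Zainab, and Sorcha each take ₹32,000; Samir's ₹32,000 share passes to Samir's issue; Efua's ₹32,000 share passes to Efua's issue.
Samir's share (₹32,000) is divided into 4 shares of ₹8,000: Yseult, Bastian, Csilla, and Soraya each take ₹8,000.
Efua's share (₹32,000) passes entirely to Cormac.

Xiulan: ₹32,000; Eira: ₹32,000; Yseult: ₹8,000; Bastian: ₹8,000; Csilla: ₹8,000; Soraya: ₹8,000; Zainab: ₹32,000; Sorcha: ₹32,000; Cormac: ₹32,000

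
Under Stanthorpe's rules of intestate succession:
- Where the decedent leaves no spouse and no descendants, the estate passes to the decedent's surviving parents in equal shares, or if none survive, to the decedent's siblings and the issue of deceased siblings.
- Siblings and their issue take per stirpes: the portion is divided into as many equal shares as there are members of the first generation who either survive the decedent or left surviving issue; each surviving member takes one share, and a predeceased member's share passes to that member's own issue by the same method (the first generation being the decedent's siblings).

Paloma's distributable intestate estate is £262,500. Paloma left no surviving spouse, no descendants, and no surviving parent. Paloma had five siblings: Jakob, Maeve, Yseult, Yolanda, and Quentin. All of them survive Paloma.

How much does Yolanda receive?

The entire £262,500 passes to the siblings and their issue.
That amount (£262,500) is divided into 5 shares of £52,500: Jakob, Maeve, Yseult, Yolanda, and Quentin each take £52,500.

Yolanda receives £52,500.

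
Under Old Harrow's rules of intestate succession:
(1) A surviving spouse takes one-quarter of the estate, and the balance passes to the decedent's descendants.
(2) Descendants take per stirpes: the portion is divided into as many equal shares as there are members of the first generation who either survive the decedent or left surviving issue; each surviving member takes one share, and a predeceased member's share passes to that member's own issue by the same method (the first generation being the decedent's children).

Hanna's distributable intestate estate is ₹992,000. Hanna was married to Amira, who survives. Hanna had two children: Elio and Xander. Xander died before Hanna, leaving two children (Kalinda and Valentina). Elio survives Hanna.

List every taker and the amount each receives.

Amira takes one-quarter of ₹992,000 = ₹248,000. The remaining ₹744,000 passes to the descendants.
The descendants' portion (₹744,000) is divided into 2 shares of ₹372,000: Elio takes ₹372,000; Xander's ₹372,000 share passes to Xander's issue.
Xander's share (₹372,000) is divided into 2 shares of ₹186,000: Kalinda and Valentina each take ₹186,000.

Amira: ₹248,000; Elio: ₹372,000; Kalinda: ₹186,000; Valentina: ₹186,000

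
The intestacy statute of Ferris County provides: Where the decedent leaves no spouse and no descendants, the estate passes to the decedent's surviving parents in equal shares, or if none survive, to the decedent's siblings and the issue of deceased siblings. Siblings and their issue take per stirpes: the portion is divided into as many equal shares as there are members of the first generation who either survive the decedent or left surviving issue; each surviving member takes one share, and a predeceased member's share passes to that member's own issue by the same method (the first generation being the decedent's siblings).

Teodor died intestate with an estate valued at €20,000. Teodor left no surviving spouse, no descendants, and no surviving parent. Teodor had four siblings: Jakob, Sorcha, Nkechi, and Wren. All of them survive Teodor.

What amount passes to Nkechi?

Nkechi receives €5,000.

The entire €20,000 passes to the siblings and their issue.
That amount (€20,000) is divided into 4 shares of €5,000: Jakob, Sorcha, Nkechi, and Wren each take €5,000.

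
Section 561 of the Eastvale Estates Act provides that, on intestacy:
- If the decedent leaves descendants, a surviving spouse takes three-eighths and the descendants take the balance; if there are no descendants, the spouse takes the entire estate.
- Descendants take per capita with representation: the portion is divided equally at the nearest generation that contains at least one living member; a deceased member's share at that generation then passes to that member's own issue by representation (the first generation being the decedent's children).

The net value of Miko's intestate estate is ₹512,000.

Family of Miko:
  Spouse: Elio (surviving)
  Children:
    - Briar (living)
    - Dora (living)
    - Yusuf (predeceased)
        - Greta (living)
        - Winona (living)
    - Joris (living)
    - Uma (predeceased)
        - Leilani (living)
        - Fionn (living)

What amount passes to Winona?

Elio takes three-eighths of ₹512,000 = ₹192,000. The remaining ₹320,000 passes to the descendants.
The descendants' portion (₹320,000) is divided into 5 shares of ₹64,000: Briar, Dora, and Joris each take ₹64,000; Yusuf's ₹64,000 share passes to Yusuf's issue; Uma's ₹64,000 share passes to Uma's issue.
Yusuf's share (₹64,000) is divided into 2 shares of ₹32,000: Greta and Winona each take ₹32,000.
Uma's share (₹64,000) is divided into 2 shares of ₹32,000: Leilani and Fionn each take ₹32,000.

Winona receives ₹32,000.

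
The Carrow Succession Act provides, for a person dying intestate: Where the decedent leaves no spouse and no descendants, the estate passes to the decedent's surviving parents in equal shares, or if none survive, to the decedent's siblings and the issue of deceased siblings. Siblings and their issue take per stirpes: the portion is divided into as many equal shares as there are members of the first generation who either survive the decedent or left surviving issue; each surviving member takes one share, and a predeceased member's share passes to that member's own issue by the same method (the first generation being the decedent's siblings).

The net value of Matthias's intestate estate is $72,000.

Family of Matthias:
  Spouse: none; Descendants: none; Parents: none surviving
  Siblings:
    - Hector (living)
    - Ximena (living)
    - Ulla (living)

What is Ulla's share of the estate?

Ulla receives $24,000.

The entire $72,000 passes to the siblings and their issue.
That amount ($72,000) is divided into 3 shares of $24,000: Hector, Ximena, and Ulla each take $24,000.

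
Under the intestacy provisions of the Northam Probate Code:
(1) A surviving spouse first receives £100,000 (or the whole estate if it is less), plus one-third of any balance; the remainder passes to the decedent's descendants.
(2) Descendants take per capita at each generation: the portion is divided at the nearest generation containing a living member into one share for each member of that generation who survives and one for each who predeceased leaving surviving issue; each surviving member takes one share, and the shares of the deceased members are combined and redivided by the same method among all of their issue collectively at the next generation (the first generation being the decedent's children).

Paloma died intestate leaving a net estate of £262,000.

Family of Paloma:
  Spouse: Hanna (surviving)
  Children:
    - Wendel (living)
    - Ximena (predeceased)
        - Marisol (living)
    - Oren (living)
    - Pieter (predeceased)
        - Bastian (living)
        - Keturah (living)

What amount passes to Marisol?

Marisol receives £18,000.

Hanna first takes £100,000, leaving a balance of £162,000. Hanna then takes one-third of the balance (£54,000), for a total of £154,000. The remaining £108,000 passes to the descendants.
The descendants' portion (£108,000) is divided at the children's generation into 4 shares of £27,000. Wendel and Oren each take £27,000. The 2 shares of the deceased (Ximena and Pieter) are combined into a pool of £54,000.
That pool (£54,000) is divided at the grandchildren's generation equally among Marisol, Bastian, and Keturah: £18,000 each.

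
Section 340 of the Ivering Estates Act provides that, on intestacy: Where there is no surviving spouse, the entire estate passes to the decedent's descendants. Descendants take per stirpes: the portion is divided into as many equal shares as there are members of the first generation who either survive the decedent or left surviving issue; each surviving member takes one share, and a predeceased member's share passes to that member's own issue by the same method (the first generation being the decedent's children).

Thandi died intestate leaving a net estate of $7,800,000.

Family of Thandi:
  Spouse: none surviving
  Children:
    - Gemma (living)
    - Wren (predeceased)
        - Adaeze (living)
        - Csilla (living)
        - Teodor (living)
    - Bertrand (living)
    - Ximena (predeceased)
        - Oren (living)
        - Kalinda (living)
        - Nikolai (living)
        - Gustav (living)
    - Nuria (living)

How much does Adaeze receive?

Adaeze receives $520,000.

The entire $7,800,000 passes to the descendants.
That amount ($7,800,000) is divided into 5 shares of $1,560,000: Gemma, Bertrand, and Nuria each take $1,560,000; Wren's $1,560,000 share passes to Wren's issue; Ximena's $1,560,000 share passes to Ximena's issue.
Wren's share ($1,560,000) is divided into 3 shares of $520,000: Adaeze, Csilla, and Teodor each take $520,000.
Ximena's share ($1,560,000) is divided into 4 shares of $390,000: Oren, Kalinda, Nikolai, and Gustav each take $390,000.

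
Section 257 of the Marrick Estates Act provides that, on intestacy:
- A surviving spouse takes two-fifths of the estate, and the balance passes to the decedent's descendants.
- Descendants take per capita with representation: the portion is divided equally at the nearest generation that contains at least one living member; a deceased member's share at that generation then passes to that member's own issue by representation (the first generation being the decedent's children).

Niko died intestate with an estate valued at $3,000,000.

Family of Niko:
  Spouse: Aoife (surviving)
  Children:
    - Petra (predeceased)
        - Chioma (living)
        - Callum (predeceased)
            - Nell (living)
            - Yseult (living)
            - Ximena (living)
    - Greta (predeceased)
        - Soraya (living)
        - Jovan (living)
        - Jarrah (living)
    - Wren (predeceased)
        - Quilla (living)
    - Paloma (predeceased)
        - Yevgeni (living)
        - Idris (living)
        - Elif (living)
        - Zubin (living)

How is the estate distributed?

Aoife takes two-fifths of $3,000,000 = $1,200,000. The remaining $1,800,000 passes to the descendants.
No child survives, so the initial division is made at the grandchildren's generation.
The descendants' portion ($1,800,000) is divided into 10 shares of $180,000: Chioma, Soraya, Jovan, Jarrah, Quilla, Yevgeni, Idris, Elif, and Zubin each take $180,000; Callum's $180,000 share passes to Callum's issue.
Callum's share ($180,000) is divided into 3 shares of $60,000: Nell, Yseult, and Ximena each take $60,000.

Aoife: $1,200,000; Chioma: $180,000; Nell: $60,000; Yseult: $60,000; Ximena: $60,000; Soraya: $180,000; Jovan: $180,000; Jarrah: $180,000; Quilla: $180,000; Yevgeni: $180,000; Idris: $180,000; Elif: $180,000; Zubin: $180,000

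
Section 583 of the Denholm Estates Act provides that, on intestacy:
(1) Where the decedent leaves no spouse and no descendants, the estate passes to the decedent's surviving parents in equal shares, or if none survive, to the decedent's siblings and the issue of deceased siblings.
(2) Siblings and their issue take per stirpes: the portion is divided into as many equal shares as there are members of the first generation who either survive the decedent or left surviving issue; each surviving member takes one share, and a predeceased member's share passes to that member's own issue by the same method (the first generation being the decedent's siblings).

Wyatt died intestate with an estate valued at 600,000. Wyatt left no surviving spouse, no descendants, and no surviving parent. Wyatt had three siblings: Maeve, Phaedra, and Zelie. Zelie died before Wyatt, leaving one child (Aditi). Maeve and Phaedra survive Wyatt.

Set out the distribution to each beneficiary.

Maeve: 200,000; Phaedra: 200,000; Aditi: 200,000

The entire 600,000 passes to the siblings and their issue.
That amount (600,000) is divided into 3 shares of 200,000: Maeve and Phaedra each take 200,000; Zelie's 200,000 share passes to Zelie's issue.
Zelie's share (200,000) passes entirely to Aditi.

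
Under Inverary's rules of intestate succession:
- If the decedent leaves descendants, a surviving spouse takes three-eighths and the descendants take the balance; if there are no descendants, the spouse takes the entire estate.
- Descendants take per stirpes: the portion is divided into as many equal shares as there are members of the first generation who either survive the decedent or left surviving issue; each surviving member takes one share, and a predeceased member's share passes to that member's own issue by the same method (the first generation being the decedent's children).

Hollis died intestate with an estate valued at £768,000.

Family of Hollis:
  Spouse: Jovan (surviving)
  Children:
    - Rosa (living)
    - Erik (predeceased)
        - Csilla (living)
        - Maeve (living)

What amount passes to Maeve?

Jovan takes three-eighths of £768,000 = £288,000. The remaining £480,000 passes to the descendants.
The descendants' portion (£480,000) is divided into 2 shares of £240,000: Rosa takes £240,000; Erik's £240,000 share passes to Erik's issue.
Erik's share (£240,000) is divided into 2 shares of £120,000: Csilla and Maeve each take £120,000.

Maeve receives £120,000.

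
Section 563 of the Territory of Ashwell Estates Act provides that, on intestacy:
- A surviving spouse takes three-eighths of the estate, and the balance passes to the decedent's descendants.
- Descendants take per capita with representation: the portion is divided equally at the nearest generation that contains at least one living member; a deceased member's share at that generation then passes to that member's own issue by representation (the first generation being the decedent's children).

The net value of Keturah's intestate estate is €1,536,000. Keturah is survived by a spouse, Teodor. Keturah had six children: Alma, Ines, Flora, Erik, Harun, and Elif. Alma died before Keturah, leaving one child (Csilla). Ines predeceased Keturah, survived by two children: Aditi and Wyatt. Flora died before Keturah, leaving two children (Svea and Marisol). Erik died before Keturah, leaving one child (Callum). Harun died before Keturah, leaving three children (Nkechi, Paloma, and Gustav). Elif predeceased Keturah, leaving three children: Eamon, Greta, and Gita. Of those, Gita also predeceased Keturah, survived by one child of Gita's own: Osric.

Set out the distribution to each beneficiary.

Teodor: €576,000; Csilla: €80,000; Aditi: €80,000; Wyatt: €80,000; Svea: €80,000; Marisol: €80,000; Callum: €80,000; Nkechi: €80,000; Paloma: €80,000; Gustav: €80,000; Eamon: €80,000; Greta: €80,000; Osric: €80,000

Teodor takes three-eighths of €1,536,000 = €576,000. The remaining €960,000 passes to the descendants.
No child survives, so the initial division is made at the grandchildren's generation.
The descendants' portion (€960,000) is divided into 12 shares of €80,000: Csilla, Aditi, Wyatt, Svea, Marisol, Callum, Nkechi, Paloma, Gustav, Eamon, and Greta each take €80,000; Gita's €80,000 share passes to Gita's issue.
Gita's share (€80,000) passes entirely to Osric.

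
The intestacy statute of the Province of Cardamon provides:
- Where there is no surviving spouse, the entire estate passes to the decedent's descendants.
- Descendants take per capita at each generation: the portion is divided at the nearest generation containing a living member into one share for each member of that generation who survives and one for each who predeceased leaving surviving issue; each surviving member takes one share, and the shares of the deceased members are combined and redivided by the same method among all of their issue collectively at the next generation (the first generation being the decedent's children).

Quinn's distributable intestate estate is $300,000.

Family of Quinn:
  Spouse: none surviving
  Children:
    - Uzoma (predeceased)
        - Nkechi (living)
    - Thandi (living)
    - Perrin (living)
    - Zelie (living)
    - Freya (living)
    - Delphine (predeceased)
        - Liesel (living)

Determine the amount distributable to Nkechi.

The entire $300,000 passes to the descendants.
That amount ($300,000) is divided at the children's generation into 6 shares of $50,000. Thandi, Perrin, Zelie, and Freya each take $50,000. The 2 shares of the deceased (Uzoma and Delphine) are combined into a pool of $100,000.
That pool ($100,000) is divided at the grandchildren's generation equally among Nkechi and Liesel: $50,000 each.

Nkechi receives $50,000.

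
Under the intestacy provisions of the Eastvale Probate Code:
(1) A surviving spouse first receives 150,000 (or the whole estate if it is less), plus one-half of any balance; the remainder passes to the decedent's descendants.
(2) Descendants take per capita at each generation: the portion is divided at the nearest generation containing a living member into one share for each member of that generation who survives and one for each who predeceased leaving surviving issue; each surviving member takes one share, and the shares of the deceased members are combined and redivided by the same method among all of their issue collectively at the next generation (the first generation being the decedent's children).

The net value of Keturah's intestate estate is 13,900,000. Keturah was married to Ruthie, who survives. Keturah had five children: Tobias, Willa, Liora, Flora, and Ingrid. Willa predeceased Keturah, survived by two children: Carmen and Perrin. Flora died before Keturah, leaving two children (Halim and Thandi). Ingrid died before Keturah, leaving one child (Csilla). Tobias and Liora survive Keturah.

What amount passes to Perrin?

Perrin receives 825,000.

Ruthie first takes 150,000, leaving a balance of 13,750,000. Ruthie then takes one-half of the balance (6,875,000), for a total of 7,025,000. The remaining 6,875,000 passes to the descendants.
The descendants' portion (6,875,000) is divided at the children's generation into 5 shares of 1,375,000. Tobias and Liora each take 1,375,000. The 3 shares of the deceased (Willa, Flora, and Ingrid) are combined into a pool of 4,125,000.
That pool (4,125,000) is divided at the grandchildren's generation equally among Carmen, Perrin, Halim, Thandi, and Csilla: 825,000 each.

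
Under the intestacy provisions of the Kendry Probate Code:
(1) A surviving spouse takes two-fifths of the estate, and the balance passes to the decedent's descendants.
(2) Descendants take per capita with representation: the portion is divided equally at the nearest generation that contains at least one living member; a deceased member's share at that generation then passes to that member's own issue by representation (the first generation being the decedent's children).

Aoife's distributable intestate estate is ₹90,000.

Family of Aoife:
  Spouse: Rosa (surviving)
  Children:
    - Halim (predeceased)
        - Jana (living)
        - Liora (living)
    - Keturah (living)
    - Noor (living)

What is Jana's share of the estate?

Rosa takes two-fifths of ₹90,000 = ₹36,000. The remaining ₹54,000 passes to the descendants.
The descendants' portion (₹54,000) is divided into 3 shares of ₹18,000: Keturah and Noor each take ₹18,000; Halim's ₹18,000 share passes to Halim's issue.
Halim's share (₹18,000) is divided into 2 shares of ₹9,000: Jana and Liora each take ₹9,000.

Jana receives ₹9,000.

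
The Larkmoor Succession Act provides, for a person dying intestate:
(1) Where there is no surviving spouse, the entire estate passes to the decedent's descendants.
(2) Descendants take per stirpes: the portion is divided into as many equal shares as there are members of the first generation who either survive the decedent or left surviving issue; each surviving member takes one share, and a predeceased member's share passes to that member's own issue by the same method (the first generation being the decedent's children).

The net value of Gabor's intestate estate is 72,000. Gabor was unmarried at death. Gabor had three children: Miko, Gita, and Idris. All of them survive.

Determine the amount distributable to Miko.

Miko receives 24,000.

The entire 72,000 passes to the descendants.
That amount (72,000) is divided into 3 shares of 24,000: Miko, Gita, and Idris each take 24,000.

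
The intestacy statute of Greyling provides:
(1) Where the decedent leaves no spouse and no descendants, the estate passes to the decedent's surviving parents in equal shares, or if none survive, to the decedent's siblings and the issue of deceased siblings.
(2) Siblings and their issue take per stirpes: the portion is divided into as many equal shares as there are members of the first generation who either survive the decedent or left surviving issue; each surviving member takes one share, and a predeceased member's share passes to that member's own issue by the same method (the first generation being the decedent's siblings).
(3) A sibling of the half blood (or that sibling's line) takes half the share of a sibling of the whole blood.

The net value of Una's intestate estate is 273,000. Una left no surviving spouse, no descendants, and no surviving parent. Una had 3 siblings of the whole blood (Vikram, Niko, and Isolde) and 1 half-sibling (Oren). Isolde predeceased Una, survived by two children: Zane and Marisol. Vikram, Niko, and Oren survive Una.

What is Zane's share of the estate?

Zane receives 39,000.

The entire 273,000 passes to the siblings and their issue.
Counting each half-blood sibling's line as half a unit, there are 7/2 units in 273,000, so one unit is 78,000. Whole-blood lines (Vikram, Niko, and Isolde) take 78,000 each; half-blood lines (Oren) take 39,000 each.
Isolde's share (78,000) is divided into 2 shares of 39,000: Zane and Marisol each take 39,000.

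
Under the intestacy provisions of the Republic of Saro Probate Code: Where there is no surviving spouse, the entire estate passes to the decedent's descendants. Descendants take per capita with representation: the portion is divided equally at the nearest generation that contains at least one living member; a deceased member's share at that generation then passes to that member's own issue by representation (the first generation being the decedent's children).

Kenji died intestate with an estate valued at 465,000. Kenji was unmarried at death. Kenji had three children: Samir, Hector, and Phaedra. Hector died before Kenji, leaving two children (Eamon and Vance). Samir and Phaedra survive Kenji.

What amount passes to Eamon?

The entire 465,000 passes to the descendants.
That amount (465,000) is divided into 3 shares of 155,000: Samir and Phaedra each take 155,000; Hector's 155,000 share passes to Hector's issue.
Hector's share (155,000) is divided into 2 shares of 77,500: Eamon and Vance each take 77,500.

Eamon receives 77,500.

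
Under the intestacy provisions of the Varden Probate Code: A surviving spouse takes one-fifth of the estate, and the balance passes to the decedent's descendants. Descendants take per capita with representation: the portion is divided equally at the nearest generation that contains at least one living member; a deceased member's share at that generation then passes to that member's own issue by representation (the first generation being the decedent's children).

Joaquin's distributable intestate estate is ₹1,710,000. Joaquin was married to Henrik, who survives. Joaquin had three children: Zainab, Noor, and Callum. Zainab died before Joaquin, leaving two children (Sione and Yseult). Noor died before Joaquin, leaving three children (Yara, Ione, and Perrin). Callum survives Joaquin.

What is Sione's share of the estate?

Henrik takes one-fifth of ₹1,710,000 = ₹342,000. The remaining ₹1,368,000 passes to the descendants.
The descendants' portion (₹1,368,000) is divided into 3 shares of ₹456,000: Callum takes ₹456,000; Zainab's ₹456,000 share passes to Zainab's issue; Noor's ₹456,000 share passes to Noor's issue.
Zainab's share (₹456,000) is divided into 2 shares of ₹228,000: Sione and Yseult each take ₹228,000.
Noor's share (₹456,000) is divided into 3 shares of ₹152,000: Yara, Ione, and Perrin each take ₹152,000.

Sione receives ₹228,000.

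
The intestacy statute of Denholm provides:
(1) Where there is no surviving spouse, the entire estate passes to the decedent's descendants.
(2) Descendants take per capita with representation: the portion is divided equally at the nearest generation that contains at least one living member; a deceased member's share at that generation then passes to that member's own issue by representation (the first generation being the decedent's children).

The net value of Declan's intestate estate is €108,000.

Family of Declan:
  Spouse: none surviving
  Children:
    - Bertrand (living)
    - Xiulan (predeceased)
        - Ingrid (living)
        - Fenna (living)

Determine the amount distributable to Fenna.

The entire €108,000 passes to the descendants.
That amount (€108,000) is divided into 2 shares of €54,000: Bertrand takes €54,000; Xiulan's €54,000 share passes to Xiulan's issue.
Xiulan's share (€54,000) is divided into 2 shares of €27,000: Ingrid and Fenna each take €27,000.

Fenna receives €27,000.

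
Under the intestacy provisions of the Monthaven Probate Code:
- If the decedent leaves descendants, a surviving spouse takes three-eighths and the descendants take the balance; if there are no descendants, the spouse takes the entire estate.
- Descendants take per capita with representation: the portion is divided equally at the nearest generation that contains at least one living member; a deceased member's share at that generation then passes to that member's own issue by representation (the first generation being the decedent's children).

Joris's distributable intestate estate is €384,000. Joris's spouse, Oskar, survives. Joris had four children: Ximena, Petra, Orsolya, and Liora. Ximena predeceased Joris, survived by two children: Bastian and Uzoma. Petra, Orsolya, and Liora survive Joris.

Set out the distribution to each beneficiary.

Oskar: €144,000; Bastian: €30,000; Uzoma: €30,000; Petra: €60,000; Orsolya: €60,000; Liora: €60,000

Oskar takes three-eighths of €384,000 = €144,000. The remaining €240,000 passes to the descendants.
The descendants' portion (€240,000) is divided into 4 shares of €60,000: Petra, Orsolya, and Liora each take €60,000; Ximena's €60,000 share passes to Ximena's issue.
Ximena's share (€60,000) is divided into 2 shares of €30,000: Bastian and Uzoma each take €30,000.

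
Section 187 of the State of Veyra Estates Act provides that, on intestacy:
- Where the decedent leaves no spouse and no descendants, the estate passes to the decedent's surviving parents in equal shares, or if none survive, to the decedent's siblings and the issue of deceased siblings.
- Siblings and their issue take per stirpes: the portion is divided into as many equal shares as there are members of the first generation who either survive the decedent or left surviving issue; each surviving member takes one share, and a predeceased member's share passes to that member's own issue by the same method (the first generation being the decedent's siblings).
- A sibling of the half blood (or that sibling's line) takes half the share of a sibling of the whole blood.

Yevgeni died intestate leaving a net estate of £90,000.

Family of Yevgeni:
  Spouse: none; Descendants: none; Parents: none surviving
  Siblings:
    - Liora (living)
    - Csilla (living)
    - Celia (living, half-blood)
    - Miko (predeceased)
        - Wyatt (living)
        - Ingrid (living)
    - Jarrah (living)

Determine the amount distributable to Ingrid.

The entire £90,000 passes to the siblings and their issue.
Counting each half-blood sibling's line as half a unit, there are 9/2 units in £90,000, so one unit is £20,000. Whole-blood lines (Liora, Csilla, Miko, and Jarrah) take £20,000 each; half-blood lines (Celia) take £10,000 each.
Miko's share (£20,000) is divided into 2 shares of £10,000: Wyatt and Ingrid each take £10,000.

Ingrid receives £10,000.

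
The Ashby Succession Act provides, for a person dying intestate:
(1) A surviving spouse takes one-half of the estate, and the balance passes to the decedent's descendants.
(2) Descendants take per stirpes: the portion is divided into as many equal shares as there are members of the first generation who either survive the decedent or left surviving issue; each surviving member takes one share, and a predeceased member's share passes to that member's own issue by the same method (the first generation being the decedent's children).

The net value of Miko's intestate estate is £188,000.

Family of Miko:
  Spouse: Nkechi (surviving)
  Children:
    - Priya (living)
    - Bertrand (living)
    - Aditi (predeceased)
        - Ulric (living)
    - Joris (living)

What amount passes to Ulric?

Ulric receives £23,500.

Nkechi takes one-half of £188,000 = £94,000. The remaining £94,000 passes to the descendants.
The descendants' portion (£94,000) is divided into 4 shares of £23,500: Priya, Bertrand, and Joris each take £23,500; Aditi's £23,500 share passes to Aditi's issue.
Aditi's share (£23,500) passes entirely to Ulric.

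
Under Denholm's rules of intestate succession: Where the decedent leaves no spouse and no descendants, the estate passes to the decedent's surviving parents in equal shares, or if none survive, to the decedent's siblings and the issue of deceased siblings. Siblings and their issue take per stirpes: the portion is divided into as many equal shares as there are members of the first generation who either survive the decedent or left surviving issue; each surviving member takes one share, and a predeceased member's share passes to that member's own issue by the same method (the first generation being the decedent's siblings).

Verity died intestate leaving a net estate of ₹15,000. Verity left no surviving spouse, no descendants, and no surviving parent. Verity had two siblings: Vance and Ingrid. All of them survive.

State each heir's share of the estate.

The entire ₹15,000 passes to the siblings and their issue.
That amount (₹15,000) is divided into 2 shares of ₹7,500: Vance and Ingrid each take ₹7,500.

Vance: ₹7,500; Ingrid: ₹7,500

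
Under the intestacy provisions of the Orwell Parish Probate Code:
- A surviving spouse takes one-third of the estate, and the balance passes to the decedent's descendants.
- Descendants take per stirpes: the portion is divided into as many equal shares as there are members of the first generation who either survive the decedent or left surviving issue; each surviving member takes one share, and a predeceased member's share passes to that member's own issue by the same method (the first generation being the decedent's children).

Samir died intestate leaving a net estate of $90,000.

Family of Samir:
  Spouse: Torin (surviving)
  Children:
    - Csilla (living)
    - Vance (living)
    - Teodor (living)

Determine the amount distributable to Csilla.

Csilla receives $20,000.

Torin takes one-third of $90,000 = $30,000. The remaining $60,000 passes to the descendants.
The descendants' portion ($60,000) is divided into 3 shares of $20,000: Csilla, Vance, and Teodor each take $20,000.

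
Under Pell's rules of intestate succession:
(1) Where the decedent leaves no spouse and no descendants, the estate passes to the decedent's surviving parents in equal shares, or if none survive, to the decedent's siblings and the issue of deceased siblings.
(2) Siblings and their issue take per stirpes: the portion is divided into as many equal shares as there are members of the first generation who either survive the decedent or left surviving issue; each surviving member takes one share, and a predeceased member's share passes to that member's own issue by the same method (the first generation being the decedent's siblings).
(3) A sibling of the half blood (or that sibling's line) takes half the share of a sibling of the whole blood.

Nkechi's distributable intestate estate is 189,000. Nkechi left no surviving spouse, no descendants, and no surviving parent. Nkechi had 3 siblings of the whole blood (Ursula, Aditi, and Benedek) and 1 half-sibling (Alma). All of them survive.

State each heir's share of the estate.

The entire 189,000 passes to the siblings and their issue.
Counting each half-blood sibling's line as half a unit, there are 7/2 units in 189,000, so one unit is 54,000. Whole-blood lines (Ursula, Aditi, and Benedek) take 54,000 each; half-blood lines (Alma) take 27,000 each.

Ursula: 54,000; Aditi: 54,000; Alma: 27,000; Benedek: 54,000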